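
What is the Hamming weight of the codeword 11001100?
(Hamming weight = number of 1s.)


Counting 1s in 11001100

4


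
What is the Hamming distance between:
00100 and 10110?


XOR: 10010
Count of 1s: 2

2


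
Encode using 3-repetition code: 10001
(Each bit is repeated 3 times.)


Each bit -> 3 copies

111000000000111


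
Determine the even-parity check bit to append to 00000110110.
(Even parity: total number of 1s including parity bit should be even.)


Number of 1s in data: 4
Parity bit: 0

0


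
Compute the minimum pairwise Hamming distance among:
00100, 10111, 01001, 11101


Comparing all pairs, minimum distance: 2
Can detect 1 errors, correct 0 errors

2


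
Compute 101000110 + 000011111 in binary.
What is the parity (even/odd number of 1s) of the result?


101000110 = 326
000011111 = 31
Sum = 357 = 101100101
1s count = 5

odd parity (5 ones in 101100101)


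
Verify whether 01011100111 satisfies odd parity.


Number of 1s: 7

Yes, parity is correct (7 ones)


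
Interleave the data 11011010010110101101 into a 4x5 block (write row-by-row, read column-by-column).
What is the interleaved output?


Matrix:
  11011
  01001
  01101
  01101
Read columns: 10001111001110001111

10001111001110001111


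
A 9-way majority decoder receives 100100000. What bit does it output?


Ones: 2 out of 9
Threshold: 5

0 (2/9 voted 1)


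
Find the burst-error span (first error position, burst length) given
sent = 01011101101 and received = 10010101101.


XOR: 11001000000

Burst at position 0, length 5


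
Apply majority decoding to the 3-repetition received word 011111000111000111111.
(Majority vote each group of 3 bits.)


Groups: 011, 111, 000, 111, 000, 111, 111
Majority votes: 1101011

1101011


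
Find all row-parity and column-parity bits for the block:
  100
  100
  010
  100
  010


Row parities: 11111
Column parities: 100

Row P: 11111, Col P: 100, Corner: 1


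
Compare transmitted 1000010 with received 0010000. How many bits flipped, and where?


XOR: 1010010

3 error(s) at position(s): 0, 2, 5


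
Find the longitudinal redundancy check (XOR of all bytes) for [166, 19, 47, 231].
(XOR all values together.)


XOR chain: 166 ^ 19 ^ 47 ^ 231 = 125

125


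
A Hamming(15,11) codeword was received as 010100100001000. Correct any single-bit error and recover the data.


Syndrome = 13: error at position 13

Data: 00010001100 (corrected bit 13)


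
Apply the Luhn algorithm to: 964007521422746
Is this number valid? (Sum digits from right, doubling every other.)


Luhn sum = 66
66 mod 10 = 6

Invalid (Luhn sum mod 10 = 6)


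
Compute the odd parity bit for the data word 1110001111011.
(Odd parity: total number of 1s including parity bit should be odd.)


Number of 1s in data: 9
Parity bit: 0

0


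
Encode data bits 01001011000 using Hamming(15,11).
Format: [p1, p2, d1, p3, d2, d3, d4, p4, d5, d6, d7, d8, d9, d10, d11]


Parity bits: p1=1, p2=1, p3=0, p4=1

110010011011000


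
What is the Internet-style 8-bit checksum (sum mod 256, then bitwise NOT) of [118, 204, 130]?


Sum = 452 mod 256 = 196
Complement = 59

59


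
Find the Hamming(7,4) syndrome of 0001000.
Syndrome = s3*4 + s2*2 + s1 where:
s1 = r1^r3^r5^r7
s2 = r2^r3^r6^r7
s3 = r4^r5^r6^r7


s1=0, s2=0, s3=1

Syndrome = 4 (error at position 4)


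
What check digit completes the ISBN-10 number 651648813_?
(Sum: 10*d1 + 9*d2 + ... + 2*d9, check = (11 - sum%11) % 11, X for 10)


Weighted sum: 260
260 mod 11 = 7

Check digit: 4


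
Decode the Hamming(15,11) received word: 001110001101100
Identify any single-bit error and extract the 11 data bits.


Syndrome = 0: no error detected

Data: 11001101100 (no errors)


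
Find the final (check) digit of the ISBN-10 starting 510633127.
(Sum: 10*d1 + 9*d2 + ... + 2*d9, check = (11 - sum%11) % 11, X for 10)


Weighted sum: 158
158 mod 11 = 4

Check digit: 7


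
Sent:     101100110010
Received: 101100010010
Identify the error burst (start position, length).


XOR: 000000100000

Burst at position 6, length 1


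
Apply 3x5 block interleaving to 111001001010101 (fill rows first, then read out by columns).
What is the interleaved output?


Matrix:
  11100
  10010
  10101
Read columns: 111100101010001

111100101010001


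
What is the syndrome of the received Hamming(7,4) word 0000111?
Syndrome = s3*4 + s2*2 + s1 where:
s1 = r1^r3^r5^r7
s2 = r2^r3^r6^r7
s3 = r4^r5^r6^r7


s1=0, s2=0, s3=1

Syndrome = 4 (error at position 4)


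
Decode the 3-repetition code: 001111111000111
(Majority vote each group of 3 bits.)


Groups: 001, 111, 111, 000, 111
Majority votes: 01101

01101


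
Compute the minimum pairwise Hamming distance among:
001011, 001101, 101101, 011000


Comparing all pairs, minimum distance: 1
Can detect 0 errors, correct 0 errors

1


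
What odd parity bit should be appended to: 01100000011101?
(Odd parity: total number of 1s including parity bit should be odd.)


Number of 1s in data: 6
Parity bit: 1

1


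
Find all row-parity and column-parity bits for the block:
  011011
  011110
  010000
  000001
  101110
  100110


Row parities: 001101
Column parities: 011100

Row P: 001101, Col P: 011100, Corner: 1


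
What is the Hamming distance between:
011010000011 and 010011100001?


XOR: 001001100010
Count of 1s: 4

4


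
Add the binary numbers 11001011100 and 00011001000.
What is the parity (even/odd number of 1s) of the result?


11001011100 = 1628
00011001000 = 200
Sum = 1828 = 11100100100
1s count = 5

odd parity (5 ones in 11100100100)


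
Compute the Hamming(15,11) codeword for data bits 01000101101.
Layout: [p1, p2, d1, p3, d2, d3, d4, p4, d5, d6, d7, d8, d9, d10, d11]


Parity bits: p1=1, p2=0, p3=0, p4=0

100010000101101


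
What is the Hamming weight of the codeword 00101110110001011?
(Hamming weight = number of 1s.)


Counting 1s in 00101110110001011

9


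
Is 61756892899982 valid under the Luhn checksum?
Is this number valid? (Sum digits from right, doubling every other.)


Luhn sum = 79
79 mod 10 = 9

Invalid (Luhn sum mod 10 = 9)


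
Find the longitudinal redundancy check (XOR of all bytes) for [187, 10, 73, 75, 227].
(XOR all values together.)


XOR chain: 187 ^ 10 ^ 73 ^ 75 ^ 227 = 80

80


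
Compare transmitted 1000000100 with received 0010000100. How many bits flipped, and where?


XOR: 1010000000

2 error(s) at position(s): 0, 2


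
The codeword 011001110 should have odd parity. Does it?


Number of 1s: 5

Yes, parity is correct (5 ones)


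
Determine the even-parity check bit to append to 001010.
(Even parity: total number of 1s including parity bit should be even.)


Number of 1s in data: 2
Parity bit: 0

0


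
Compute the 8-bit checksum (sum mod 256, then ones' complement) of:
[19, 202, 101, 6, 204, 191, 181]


Sum = 904 mod 256 = 136
Complement = 119

119


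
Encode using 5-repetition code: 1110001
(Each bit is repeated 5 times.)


Each bit -> 5 copies

11111111111111100000000000000011111


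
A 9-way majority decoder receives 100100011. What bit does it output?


Ones: 4 out of 9
Threshold: 5

0 (4/9 voted 1)


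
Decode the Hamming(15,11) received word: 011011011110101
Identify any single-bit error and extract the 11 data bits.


Syndrome = 0: no error detected

Data: 11101110101 (no errors)


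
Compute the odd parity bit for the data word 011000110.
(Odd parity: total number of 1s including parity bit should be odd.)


Number of 1s in data: 4
Parity bit: 1

1


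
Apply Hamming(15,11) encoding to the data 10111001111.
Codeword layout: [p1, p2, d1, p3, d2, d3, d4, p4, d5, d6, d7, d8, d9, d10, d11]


Parity bits: p1=1, p2=1, p3=0, p4=1

111001111001111


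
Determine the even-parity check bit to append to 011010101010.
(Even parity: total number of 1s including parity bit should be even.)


Number of 1s in data: 6
Parity bit: 0

0


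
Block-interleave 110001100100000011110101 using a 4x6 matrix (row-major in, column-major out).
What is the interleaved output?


Matrix:
  110001
  100100
  000011
  110101
Read columns: 110110010000010100101011

110110010000010100101011


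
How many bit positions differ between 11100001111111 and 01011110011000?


XOR: 10111111100111
Count of 1s: 11

11


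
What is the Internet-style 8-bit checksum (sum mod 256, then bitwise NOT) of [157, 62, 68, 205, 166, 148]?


Sum = 806 mod 256 = 38
Complement = 217

217


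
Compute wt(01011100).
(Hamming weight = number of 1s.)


Counting 1s in 01011100

4


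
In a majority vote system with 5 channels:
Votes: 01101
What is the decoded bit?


Ones: 3 out of 5
Threshold: 3

1 (3/5 voted 1)


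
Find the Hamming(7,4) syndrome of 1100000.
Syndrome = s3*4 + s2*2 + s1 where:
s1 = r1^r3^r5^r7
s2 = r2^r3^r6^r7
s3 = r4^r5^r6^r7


s1=1, s2=1, s3=0

Syndrome = 3 (error at position 3)


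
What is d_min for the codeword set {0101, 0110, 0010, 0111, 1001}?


Comparing all pairs, minimum distance: 1
Can detect 0 errors, correct 0 errors

1


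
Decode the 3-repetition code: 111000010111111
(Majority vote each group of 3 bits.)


Groups: 111, 000, 010, 111, 111
Majority votes: 10011

10011


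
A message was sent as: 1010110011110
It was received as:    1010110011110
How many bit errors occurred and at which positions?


XOR: 0000000000000

0 errors (received matches sent)


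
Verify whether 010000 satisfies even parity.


Number of 1s: 1

No, parity error (1 ones)


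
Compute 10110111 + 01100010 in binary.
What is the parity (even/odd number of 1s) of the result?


10110111 = 183
01100010 = 98
Sum = 281 = 100011001
1s count = 4

even parity (4 ones in 100011001)


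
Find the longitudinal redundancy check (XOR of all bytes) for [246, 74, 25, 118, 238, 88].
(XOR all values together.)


XOR chain: 246 ^ 74 ^ 25 ^ 118 ^ 238 ^ 88 = 101

101


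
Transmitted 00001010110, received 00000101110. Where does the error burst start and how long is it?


XOR: 00001111000

Burst at position 4, length 4


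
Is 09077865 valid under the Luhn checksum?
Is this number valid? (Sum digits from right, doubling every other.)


Luhn sum = 37
37 mod 10 = 7

Invalid (Luhn sum mod 10 = 7)


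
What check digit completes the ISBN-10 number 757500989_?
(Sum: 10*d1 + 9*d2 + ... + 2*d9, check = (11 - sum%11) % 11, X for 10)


Weighted sum: 284
284 mod 11 = 9

Check digit: 2


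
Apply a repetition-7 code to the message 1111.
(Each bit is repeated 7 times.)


Each bit -> 7 copies

1111111111111111111111111111


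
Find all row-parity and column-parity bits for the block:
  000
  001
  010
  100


Row parities: 0111
Column parities: 111

Row P: 0111, Col P: 111, Corner: 1


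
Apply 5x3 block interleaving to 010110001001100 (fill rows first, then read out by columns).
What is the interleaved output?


Matrix:
  010
  110
  001
  001
  100
Read columns: 010011100000110

010011100000110


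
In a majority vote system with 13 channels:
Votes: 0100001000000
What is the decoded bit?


Ones: 2 out of 13
Threshold: 7

0 (2/13 voted 1)


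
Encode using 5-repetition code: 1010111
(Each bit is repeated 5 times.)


Each bit -> 5 copies

11111000001111100000111111111111111


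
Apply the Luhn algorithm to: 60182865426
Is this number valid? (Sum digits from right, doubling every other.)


Luhn sum = 44
44 mod 10 = 4

Invalid (Luhn sum mod 10 = 4)


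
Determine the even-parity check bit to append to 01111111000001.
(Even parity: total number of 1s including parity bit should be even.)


Number of 1s in data: 8
Parity bit: 0

0


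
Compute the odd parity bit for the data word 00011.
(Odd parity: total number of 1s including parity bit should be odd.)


Number of 1s in data: 2
Parity bit: 1

1


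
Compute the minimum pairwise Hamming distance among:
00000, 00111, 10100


Comparing all pairs, minimum distance: 2
Can detect 1 errors, correct 0 errors

2


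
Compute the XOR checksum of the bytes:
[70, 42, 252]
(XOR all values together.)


XOR chain: 70 ^ 42 ^ 252 = 144

144


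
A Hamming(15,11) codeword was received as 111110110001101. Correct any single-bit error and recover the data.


Syndrome = 0: no error detected

Data: 11010001101 (no errors)


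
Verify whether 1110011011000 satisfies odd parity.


Number of 1s: 7

Yes, parity is correct (7 ones)


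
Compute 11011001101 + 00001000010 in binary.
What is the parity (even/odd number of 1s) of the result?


11011001101 = 1741
00001000010 = 66
Sum = 1807 = 11100001111
1s count = 7

odd parity (7 ones in 11100001111)


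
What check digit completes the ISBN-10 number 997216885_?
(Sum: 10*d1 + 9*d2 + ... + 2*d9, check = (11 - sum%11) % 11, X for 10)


Weighted sum: 343
343 mod 11 = 2

Check digit: 9


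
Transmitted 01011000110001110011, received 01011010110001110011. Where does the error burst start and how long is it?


XOR: 00000010000000000000

Burst at position 6, length 1


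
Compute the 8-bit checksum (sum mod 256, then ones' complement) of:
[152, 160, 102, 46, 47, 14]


Sum = 521 mod 256 = 9
Complement = 246

246


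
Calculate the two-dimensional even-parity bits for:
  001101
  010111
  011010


Row parities: 101
Column parities: 000000

Row P: 101, Col P: 000000, Corner: 0


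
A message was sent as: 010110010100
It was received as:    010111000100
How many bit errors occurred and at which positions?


XOR: 000001010000

2 error(s) at position(s): 5, 7


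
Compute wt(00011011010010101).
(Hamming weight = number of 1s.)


Counting 1s in 00011011010010101

8


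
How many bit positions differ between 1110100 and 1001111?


XOR: 0111011
Count of 1s: 5

5


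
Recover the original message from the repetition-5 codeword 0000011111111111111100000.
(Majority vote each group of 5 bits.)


Groups: 00000, 11111, 11111, 11111, 00000
Majority votes: 01110

01110


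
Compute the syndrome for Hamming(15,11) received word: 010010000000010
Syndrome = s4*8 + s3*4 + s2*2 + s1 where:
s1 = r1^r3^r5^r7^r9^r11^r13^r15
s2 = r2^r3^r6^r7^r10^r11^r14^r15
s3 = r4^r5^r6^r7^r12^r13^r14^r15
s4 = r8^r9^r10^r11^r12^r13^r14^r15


s1=1, s2=0, s3=0, s4=1

Syndrome = 9 (error at position 9)


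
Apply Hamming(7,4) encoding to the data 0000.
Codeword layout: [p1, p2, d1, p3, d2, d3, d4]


Parity bits: p1=0, p2=0, p3=0

0000000


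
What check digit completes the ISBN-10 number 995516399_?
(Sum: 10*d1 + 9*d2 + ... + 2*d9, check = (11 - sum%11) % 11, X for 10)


Weighted sum: 339
339 mod 11 = 9

Check digit: 2


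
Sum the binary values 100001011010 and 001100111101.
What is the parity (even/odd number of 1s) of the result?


100001011010 = 2138
001100111101 = 829
Sum = 2967 = 101110010111
1s count = 8

even parity (8 ones in 101110010111)


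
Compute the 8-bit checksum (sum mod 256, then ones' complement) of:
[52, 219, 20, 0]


Sum = 291 mod 256 = 35
Complement = 220

220


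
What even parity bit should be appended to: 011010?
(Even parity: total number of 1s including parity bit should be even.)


Number of 1s in data: 3
Parity bit: 1

1


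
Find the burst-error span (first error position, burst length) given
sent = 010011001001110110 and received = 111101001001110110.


XOR: 101110000000000000

Burst at position 0, length 5


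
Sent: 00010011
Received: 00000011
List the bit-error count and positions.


XOR: 00010000

1 error(s) at position(s): 3


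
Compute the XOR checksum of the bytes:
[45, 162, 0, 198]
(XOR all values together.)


XOR chain: 45 ^ 162 ^ 0 ^ 198 = 73

73


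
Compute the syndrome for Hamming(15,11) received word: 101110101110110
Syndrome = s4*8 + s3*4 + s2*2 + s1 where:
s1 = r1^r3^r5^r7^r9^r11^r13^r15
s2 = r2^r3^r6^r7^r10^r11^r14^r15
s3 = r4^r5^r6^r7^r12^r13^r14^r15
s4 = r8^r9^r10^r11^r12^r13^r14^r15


s1=1, s2=1, s3=1, s4=1

Syndrome = 15 (error at position 15)


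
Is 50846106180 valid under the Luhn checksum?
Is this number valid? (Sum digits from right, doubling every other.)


Luhn sum = 40
40 mod 10 = 0

Valid (Luhn sum mod 10 = 0)


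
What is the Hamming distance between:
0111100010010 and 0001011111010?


XOR: 0110111101000
Count of 1s: 7

7


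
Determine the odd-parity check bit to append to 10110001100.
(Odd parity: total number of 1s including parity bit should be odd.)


Number of 1s in data: 5
Parity bit: 0

0


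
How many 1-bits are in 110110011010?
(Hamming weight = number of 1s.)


Counting 1s in 110110011010

7


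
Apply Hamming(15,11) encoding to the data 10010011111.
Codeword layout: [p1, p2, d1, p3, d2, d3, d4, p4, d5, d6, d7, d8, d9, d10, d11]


Parity bits: p1=1, p2=1, p3=1, p4=1

111100110011111


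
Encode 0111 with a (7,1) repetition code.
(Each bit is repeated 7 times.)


Each bit -> 7 copies

0000000111111111111111111111


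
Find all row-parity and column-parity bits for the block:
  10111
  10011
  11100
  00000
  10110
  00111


Row parities: 011011
Column parities: 01001

Row P: 011011, Col P: 01001, Corner: 0


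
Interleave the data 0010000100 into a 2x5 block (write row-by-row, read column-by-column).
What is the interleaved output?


Matrix:
  00100
  00100
Read columns: 0000110000

0000110000


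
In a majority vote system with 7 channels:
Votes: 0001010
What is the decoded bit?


Ones: 2 out of 7
Threshold: 4

0 (2/7 voted 1)


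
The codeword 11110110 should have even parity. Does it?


Number of 1s: 6

Yes, parity is correct (6 ones)


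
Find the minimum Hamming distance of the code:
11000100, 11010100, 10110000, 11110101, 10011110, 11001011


Comparing all pairs, minimum distance: 1
Can detect 0 errors, correct 0 errors

1


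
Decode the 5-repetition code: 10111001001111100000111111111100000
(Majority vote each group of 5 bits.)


Groups: 10111, 00100, 11111, 00000, 11111, 11111, 00000
Majority votes: 1010110

1010110


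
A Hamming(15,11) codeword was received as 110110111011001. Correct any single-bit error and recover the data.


Syndrome = 12: error at position 12

Data: 01011010001 (corrected bit 12)


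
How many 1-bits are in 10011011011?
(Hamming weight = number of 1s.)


Counting 1s in 10011011011

7


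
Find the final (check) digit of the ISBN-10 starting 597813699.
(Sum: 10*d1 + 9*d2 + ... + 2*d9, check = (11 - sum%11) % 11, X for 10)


Weighted sum: 333
333 mod 11 = 3

Check digit: 8


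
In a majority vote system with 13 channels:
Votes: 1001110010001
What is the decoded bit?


Ones: 6 out of 13
Threshold: 7

0 (6/13 voted 1)


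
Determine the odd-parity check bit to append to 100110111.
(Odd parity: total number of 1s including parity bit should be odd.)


Number of 1s in data: 6
Parity bit: 1

1


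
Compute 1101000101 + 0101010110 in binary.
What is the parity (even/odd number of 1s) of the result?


1101000101 = 837
0101010110 = 342
Sum = 1179 = 10010011011
1s count = 6

even parity (6 ones in 10010011011)


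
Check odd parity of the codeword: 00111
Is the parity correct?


Number of 1s: 3

Yes, parity is correct (3 ones)


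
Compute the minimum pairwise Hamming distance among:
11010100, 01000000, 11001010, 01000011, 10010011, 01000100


Comparing all pairs, minimum distance: 1
Can detect 0 errors, correct 0 errors

1


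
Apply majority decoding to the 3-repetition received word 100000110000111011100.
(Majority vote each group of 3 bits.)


Groups: 100, 000, 110, 000, 111, 011, 100
Majority votes: 0010110

0010110


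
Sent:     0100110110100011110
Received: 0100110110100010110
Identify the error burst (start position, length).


XOR: 0000000000000001000

Burst at position 15, length 1


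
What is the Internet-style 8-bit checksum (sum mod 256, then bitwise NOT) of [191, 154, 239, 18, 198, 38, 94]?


Sum = 932 mod 256 = 164
Complement = 91

91


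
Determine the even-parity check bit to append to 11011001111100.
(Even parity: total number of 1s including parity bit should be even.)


Number of 1s in data: 9
Parity bit: 1

1


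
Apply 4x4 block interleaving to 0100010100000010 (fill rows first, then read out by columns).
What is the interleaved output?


Matrix:
  0100
  0101
  0000
  0010
Read columns: 0000110000010100

0000110000010100


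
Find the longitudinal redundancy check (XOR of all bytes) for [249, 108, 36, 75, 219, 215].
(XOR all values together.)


XOR chain: 249 ^ 108 ^ 36 ^ 75 ^ 219 ^ 215 = 246

246


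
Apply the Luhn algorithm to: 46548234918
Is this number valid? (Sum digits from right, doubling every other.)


Luhn sum = 62
62 mod 10 = 2

Invalid (Luhn sum mod 10 = 2)


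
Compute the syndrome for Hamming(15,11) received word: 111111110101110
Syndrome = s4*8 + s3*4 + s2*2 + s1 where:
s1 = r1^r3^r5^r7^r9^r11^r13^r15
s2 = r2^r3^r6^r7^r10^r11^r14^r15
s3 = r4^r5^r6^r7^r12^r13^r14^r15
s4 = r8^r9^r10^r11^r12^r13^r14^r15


s1=1, s2=0, s3=1, s4=1

Syndrome = 13 (error at position 13)


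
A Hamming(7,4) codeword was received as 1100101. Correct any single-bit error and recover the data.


Syndrome = 1: error at position 1

Data: 0101 (corrected bit 1)


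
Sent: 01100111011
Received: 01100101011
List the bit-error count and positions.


XOR: 00000010000

1 error(s) at position(s): 6


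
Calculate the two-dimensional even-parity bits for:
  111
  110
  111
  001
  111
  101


Row parities: 101110
Column parities: 101

Row P: 101110, Col P: 101, Corner: 0


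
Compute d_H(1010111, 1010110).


XOR: 0000001
Count of 1s: 1

1


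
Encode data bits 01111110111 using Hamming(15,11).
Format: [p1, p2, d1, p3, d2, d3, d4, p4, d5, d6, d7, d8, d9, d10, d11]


Parity bits: p1=0, p2=0, p3=0, p4=0

000011101110111


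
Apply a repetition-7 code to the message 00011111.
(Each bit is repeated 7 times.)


Each bit -> 7 copies

00000000000000000000011111111111111111111111111111111111


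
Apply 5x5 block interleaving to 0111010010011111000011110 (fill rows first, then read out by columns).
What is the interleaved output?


Matrix:
  01110
  10010
  01111
  10000
  11110
Read columns: 0101110101101011110100100

0101110101101011110100100


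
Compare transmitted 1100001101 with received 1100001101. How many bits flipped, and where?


XOR: 0000000000

0 errors (received matches sent)


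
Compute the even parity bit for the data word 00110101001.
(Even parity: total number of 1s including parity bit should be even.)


Number of 1s in data: 5
Parity bit: 1

1


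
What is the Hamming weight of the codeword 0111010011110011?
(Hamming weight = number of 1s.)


Counting 1s in 0111010011110011

10


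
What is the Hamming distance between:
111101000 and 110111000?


XOR: 001010000
Count of 1s: 2

2


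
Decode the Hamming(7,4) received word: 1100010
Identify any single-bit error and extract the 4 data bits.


Syndrome = 5: error at position 5

Data: 0110 (corrected bit 5)


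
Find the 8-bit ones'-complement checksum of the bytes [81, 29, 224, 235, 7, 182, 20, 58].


Sum = 836 mod 256 = 68
Complement = 187

187


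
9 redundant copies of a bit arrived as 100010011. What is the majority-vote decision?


Ones: 4 out of 9
Threshold: 5

0 (4/9 voted 1)


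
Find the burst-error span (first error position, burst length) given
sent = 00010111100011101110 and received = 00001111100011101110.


XOR: 00011000000000000000

Burst at position 3, length 2


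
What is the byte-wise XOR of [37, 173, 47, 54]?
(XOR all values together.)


XOR chain: 37 ^ 173 ^ 47 ^ 54 = 145

145


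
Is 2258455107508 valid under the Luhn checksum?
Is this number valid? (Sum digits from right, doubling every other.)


Luhn sum = 48
48 mod 10 = 8

Invalid (Luhn sum mod 10 = 8)


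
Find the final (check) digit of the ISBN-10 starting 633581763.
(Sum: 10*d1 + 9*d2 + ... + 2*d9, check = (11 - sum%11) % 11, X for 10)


Weighted sum: 251
251 mod 11 = 9

Check digit: 2


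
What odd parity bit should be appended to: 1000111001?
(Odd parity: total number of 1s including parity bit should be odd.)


Number of 1s in data: 5
Parity bit: 0

0


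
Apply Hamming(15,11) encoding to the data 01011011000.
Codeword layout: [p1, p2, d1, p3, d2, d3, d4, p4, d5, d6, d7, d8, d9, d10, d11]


Parity bits: p1=0, p2=0, p3=1, p4=1

000110111011000


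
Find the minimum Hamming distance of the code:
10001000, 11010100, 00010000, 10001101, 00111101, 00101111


Comparing all pairs, minimum distance: 2
Can detect 1 errors, correct 0 errors

2


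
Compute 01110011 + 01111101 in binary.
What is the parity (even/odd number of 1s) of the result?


01110011 = 115
01111101 = 125
Sum = 240 = 11110000
1s count = 4

even parity (4 ones in 11110000)


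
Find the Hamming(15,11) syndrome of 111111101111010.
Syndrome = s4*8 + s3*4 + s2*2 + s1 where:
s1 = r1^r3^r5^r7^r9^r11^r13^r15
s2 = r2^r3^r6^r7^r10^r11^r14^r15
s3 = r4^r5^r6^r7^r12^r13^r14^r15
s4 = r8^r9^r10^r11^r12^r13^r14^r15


s1=0, s2=1, s3=0, s4=1

Syndrome = 10 (error at position 10)


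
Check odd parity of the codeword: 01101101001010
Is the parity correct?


Number of 1s: 7

Yes, parity is correct (7 ones)


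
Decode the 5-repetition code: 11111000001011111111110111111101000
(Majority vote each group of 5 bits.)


Groups: 11111, 00000, 10111, 11111, 11011, 11111, 01000
Majority votes: 1011110

1011110


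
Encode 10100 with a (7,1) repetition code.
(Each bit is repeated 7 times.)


Each bit -> 7 copies

11111110000000111111100000000000000


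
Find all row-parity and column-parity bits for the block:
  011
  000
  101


Row parities: 000
Column parities: 110

Row P: 000, Col P: 110, Corner: 0


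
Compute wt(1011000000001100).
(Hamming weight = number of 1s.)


Counting 1s in 1011000000001100

5


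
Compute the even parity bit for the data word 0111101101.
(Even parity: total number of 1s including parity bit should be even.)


Number of 1s in data: 7
Parity bit: 1

1


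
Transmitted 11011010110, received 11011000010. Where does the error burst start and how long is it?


XOR: 00000010100

Burst at position 6, length 3


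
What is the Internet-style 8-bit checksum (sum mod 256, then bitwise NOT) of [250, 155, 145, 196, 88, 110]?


Sum = 944 mod 256 = 176
Complement = 79

79


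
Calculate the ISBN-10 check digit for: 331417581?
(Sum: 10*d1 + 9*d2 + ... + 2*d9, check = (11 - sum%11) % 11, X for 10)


Weighted sum: 180
180 mod 11 = 4

Check digit: 7


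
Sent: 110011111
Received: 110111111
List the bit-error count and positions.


XOR: 000100000

1 error(s) at position(s): 3


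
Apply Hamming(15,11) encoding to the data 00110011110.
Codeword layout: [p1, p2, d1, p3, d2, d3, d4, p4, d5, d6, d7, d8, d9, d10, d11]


Parity bits: p1=1, p2=0, p3=1, p4=0

100101100011110


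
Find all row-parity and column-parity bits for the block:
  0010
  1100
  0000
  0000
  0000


Row parities: 10000
Column parities: 1110

Row P: 10000, Col P: 1110, Corner: 1


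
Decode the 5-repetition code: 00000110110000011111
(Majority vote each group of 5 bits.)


Groups: 00000, 11011, 00000, 11111
Majority votes: 0101

0101


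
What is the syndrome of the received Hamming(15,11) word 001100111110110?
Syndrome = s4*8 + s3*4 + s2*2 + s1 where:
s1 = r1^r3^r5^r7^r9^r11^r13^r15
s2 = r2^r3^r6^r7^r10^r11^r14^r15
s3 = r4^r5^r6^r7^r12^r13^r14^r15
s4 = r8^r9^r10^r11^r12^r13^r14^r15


s1=1, s2=1, s3=0, s4=0

Syndrome = 3 (error at position 3)


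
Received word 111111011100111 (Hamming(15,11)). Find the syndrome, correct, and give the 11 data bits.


Syndrome = 0: no error detected

Data: 11101100111 (no errors)


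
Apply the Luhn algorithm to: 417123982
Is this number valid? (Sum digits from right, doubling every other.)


Luhn sum = 41
41 mod 10 = 1

Invalid (Luhn sum mod 10 = 1)


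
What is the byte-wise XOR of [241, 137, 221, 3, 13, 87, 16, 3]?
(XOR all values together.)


XOR chain: 241 ^ 137 ^ 221 ^ 3 ^ 13 ^ 87 ^ 16 ^ 3 = 239

239


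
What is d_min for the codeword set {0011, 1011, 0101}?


Comparing all pairs, minimum distance: 1
Can detect 0 errors, correct 0 errors

1


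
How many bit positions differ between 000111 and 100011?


XOR: 100100
Count of 1s: 2

2


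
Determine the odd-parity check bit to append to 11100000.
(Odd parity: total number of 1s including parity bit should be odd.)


Number of 1s in data: 3
Parity bit: 0

0


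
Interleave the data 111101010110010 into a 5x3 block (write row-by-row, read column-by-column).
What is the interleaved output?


Matrix:
  111
  101
  010
  110
  010
Read columns: 110101011111000

110101011111000


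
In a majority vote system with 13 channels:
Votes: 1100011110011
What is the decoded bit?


Ones: 8 out of 13
Threshold: 7

1 (8/13 voted 1)


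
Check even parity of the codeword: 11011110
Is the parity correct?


Number of 1s: 6

Yes, parity is correct (6 ones)


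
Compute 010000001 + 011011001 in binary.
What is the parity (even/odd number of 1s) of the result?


010000001 = 129
011011001 = 217
Sum = 346 = 101011010
1s count = 5

odd parity (5 ones in 101011010)


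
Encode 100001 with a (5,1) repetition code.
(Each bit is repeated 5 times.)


Each bit -> 5 copies

111110000000000000000000011111


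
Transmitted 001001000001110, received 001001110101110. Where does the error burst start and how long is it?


XOR: 000000110100000

Burst at position 6, length 4


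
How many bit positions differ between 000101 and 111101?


XOR: 111000
Count of 1s: 3

3


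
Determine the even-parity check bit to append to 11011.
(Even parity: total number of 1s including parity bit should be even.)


Number of 1s in data: 4
Parity bit: 0

0


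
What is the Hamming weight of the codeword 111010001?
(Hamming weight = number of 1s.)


Counting 1s in 111010001

5


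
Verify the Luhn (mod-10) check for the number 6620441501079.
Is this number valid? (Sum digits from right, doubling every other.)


Luhn sum = 41
41 mod 10 = 1

Invalid (Luhn sum mod 10 = 1)


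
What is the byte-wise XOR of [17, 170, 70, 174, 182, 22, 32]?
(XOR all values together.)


XOR chain: 17 ^ 170 ^ 70 ^ 174 ^ 182 ^ 22 ^ 32 = 211

211


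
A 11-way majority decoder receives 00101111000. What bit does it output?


Ones: 5 out of 11
Threshold: 6

0 (5/11 voted 1)


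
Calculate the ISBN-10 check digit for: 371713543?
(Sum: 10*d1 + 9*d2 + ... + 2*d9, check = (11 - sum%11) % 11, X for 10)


Weighted sum: 209
209 mod 11 = 0

Check digit: 0


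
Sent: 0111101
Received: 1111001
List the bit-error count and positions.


XOR: 1000100

2 error(s) at position(s): 0, 4


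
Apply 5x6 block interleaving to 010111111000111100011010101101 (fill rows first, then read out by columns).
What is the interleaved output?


Matrix:
  010111
  111000
  111100
  011010
  101101
Read columns: 011011111001111101011001010001

011011111001111101011001010001


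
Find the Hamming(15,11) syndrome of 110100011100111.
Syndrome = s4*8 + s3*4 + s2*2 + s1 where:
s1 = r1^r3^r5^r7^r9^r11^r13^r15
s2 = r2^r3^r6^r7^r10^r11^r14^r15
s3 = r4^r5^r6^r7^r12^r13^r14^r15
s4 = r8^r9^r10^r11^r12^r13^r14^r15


s1=0, s2=0, s3=0, s4=0

Syndrome = 0 (no error)


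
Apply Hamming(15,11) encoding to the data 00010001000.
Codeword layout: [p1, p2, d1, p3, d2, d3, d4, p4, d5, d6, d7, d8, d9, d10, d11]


Parity bits: p1=1, p2=1, p3=0, p4=1

110000110001000


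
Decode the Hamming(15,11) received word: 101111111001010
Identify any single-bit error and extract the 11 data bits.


Syndrome = 1: error at position 1

Data: 11111001010 (corrected bit 1)


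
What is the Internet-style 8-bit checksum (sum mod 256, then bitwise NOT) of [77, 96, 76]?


Sum = 249 mod 256 = 249
Complement = 6

6


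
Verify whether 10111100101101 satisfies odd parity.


Number of 1s: 9

Yes, parity is correct (9 ones)


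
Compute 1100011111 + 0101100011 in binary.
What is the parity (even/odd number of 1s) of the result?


1100011111 = 799
0101100011 = 355
Sum = 1154 = 10010000010
1s count = 3

odd parity (3 ones in 10010000010)


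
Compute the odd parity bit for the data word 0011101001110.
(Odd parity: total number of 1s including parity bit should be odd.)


Number of 1s in data: 7
Parity bit: 0

0


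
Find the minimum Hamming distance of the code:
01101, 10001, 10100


Comparing all pairs, minimum distance: 2
Can detect 1 errors, correct 0 errors

2


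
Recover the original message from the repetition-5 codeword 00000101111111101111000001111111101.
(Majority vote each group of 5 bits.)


Groups: 00000, 10111, 11111, 01111, 00000, 11111, 11101
Majority votes: 0111011

0111011


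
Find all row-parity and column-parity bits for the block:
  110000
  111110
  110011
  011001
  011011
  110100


Row parities: 010101
Column parities: 001011

Row P: 010101, Col P: 001011, Corner: 1


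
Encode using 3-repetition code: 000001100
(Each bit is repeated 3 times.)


Each bit -> 3 copies

000000000000000111111000000


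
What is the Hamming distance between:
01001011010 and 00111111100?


XOR: 01110100110
Count of 1s: 6

6


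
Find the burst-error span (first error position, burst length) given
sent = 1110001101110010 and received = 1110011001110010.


XOR: 0000010100000000

Burst at position 5, length 3


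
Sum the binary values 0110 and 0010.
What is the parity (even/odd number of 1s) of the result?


0110 = 6
0010 = 2
Sum = 8 = 1000
1s count = 1

odd parity (1 ones in 1000)


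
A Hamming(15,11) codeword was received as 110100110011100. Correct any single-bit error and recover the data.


Syndrome = 2: error at position 2

Data: 00010011100 (corrected bit 2)


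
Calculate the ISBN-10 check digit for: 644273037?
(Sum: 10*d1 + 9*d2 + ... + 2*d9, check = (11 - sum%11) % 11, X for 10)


Weighted sum: 222
222 mod 11 = 2

Check digit: 9


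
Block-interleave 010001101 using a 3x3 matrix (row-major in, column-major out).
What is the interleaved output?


Matrix:
  010
  001
  101
Read columns: 001100011

001100011


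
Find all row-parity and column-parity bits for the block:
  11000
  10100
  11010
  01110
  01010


Row parities: 00110
Column parities: 10010

Row P: 00110, Col P: 10010, Corner: 0


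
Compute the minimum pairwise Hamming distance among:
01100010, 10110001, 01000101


Comparing all pairs, minimum distance: 4
Can detect 3 errors, correct 1 errors

4


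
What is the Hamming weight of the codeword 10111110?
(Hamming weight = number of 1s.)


Counting 1s in 10111110

6


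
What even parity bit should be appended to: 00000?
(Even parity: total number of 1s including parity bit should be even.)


Number of 1s in data: 0
Parity bit: 0

0


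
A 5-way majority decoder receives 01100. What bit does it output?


Ones: 2 out of 5
Threshold: 3

0 (2/5 voted 1)


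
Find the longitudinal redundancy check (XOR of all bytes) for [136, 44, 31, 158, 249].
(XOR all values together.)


XOR chain: 136 ^ 44 ^ 31 ^ 158 ^ 249 = 220

220


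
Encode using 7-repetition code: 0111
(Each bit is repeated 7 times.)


Each bit -> 7 copies

0000000111111111111111111111


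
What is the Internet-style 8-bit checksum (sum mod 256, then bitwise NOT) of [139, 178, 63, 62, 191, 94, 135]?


Sum = 862 mod 256 = 94
Complement = 161

161


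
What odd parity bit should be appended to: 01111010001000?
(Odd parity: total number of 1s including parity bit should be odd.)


Number of 1s in data: 6
Parity bit: 1

1


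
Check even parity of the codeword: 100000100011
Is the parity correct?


Number of 1s: 4

Yes, parity is correct (4 ones)


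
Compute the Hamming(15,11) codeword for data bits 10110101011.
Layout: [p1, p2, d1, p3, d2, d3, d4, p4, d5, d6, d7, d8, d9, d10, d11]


Parity bits: p1=1, p2=0, p3=1, p4=0

101101100101011


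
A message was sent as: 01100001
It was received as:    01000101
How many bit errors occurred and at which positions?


XOR: 00100100

2 error(s) at position(s): 2, 5


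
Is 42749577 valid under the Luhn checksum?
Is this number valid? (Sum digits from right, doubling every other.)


Luhn sum = 45
45 mod 10 = 5

Invalid (Luhn sum mod 10 = 5)


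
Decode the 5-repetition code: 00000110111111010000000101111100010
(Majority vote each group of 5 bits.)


Groups: 00000, 11011, 11110, 10000, 00010, 11111, 00010
Majority votes: 0110010

0110010


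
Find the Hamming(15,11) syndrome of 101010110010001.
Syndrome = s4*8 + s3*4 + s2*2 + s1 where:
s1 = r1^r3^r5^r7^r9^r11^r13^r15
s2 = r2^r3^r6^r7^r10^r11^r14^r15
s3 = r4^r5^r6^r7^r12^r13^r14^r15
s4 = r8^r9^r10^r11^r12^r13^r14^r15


s1=0, s2=0, s3=1, s4=1

Syndrome = 12 (error at position 12)


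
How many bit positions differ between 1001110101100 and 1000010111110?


XOR: 0001100010010
Count of 1s: 4

4


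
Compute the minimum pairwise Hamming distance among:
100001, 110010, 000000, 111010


Comparing all pairs, minimum distance: 1
Can detect 0 errors, correct 0 errors

1


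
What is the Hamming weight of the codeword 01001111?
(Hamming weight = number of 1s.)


Counting 1s in 01001111

5


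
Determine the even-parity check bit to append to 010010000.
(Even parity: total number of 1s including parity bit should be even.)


Number of 1s in data: 2
Parity bit: 0

0


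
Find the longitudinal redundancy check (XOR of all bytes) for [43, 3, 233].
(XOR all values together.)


XOR chain: 43 ^ 3 ^ 233 = 193

193


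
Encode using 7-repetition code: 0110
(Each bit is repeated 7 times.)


Each bit -> 7 copies

0000000111111111111110000000


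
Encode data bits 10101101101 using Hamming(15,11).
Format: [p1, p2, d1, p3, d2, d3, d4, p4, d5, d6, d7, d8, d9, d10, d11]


Parity bits: p1=0, p2=0, p3=0, p4=1

001001011101101


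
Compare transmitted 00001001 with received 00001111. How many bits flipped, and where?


XOR: 00000110

2 error(s) at position(s): 5, 6


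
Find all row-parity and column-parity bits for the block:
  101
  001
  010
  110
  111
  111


Row parities: 011011
Column parities: 000

Row P: 011011, Col P: 000, Corner: 0


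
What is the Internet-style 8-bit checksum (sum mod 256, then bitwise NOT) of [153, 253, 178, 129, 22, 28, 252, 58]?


Sum = 1073 mod 256 = 49
Complement = 206

206


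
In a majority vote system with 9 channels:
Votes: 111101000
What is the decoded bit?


Ones: 5 out of 9
Threshold: 5

1 (5/9 voted 1)


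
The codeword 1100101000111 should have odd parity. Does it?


Number of 1s: 7

Yes, parity is correct (7 ones)


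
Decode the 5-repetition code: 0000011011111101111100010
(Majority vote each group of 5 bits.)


Groups: 00000, 11011, 11110, 11111, 00010
Majority votes: 01110

01110


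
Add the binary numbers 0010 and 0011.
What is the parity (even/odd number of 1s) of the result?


0010 = 2
0011 = 3
Sum = 5 = 101
1s count = 2

even parity (2 ones in 101)


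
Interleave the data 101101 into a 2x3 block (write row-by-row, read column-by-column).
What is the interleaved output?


Matrix:
  101
  101
Read columns: 110011

110011


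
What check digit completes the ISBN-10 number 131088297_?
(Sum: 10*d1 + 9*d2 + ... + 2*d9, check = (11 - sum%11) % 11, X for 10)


Weighted sum: 182
182 mod 11 = 6

Check digit: 5
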